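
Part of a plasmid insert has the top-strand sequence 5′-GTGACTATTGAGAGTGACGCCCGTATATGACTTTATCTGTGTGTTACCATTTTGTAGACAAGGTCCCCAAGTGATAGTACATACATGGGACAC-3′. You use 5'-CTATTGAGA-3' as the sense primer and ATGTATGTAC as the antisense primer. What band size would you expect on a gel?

Forward primer CTATTGAGA is found on the top strand at positions 5–13.
The reverse primer's reverse complement is GTACATACAT, which matches the template at positions 77–86.
Amplicon spans positions 5–86: 82 bp.

82 bp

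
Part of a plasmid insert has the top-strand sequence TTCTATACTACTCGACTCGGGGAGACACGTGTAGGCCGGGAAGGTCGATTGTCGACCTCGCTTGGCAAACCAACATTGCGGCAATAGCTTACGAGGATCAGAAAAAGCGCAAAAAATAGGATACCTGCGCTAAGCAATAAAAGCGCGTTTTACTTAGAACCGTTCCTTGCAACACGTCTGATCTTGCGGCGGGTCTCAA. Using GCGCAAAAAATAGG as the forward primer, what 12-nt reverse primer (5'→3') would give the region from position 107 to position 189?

The product's 3' end on the top strand is position 189.
The reverse primer anneals to the top strand over positions 178–189, i.e. to CTGATCTTGCGG.
Its sequence written 5'→3' is the reverse complement: CCGCAAGATCAG.

5'-CCGCAAGATCAG-3'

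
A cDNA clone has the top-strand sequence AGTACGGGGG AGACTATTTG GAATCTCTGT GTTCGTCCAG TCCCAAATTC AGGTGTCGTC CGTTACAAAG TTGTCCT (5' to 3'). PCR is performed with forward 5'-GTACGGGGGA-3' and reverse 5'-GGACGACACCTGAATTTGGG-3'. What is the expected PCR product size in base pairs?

60 bp

Forward primer GTACGGGGGA is found on the top strand at positions 2–11.
Taking the reverse complement of GGACGACACCTGAATTTGGG gives CCCAAATTCAGGTGTCGTCC, found at positions 42–61 on the template; the primer anneals here to the top strand with its 3' end pointing upstream.
The product runs from position 2 to position 61, so its length is 61 − 2 + 1 = 60 bp.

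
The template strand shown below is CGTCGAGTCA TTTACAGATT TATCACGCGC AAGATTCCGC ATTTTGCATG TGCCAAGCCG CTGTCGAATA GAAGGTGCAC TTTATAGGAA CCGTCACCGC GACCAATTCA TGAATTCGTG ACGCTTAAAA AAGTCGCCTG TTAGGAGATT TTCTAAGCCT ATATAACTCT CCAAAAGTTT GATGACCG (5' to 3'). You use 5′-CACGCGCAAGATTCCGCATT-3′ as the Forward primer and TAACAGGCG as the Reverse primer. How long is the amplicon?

120 bp

Scanning the template, CACGCGCAAGATTCCGCATT occurs at positions 24–43; this primer anneals to the bottom strand there with its 3' end pointing downstream.
Reverse complement of the reverse primer: CGCCTGTTA. This occurs on the top strand at positions 135–143.
The product runs from position 24 to position 143, so its length is 143 − 24 + 1 = 120 bp.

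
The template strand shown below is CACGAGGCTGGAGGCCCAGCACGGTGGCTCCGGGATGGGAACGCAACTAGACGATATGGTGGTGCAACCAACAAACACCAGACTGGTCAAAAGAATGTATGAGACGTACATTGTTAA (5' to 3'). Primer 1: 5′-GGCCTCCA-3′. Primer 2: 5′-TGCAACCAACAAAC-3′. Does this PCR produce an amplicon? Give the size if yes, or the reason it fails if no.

No product — the primers' 3' ends point away from each other.

Primer 1 (GGCCTCCA) has reverse complement TGGAGGCC, which matches the top strand at positions 9–16; primer 1 anneals to the top strand there with its 3' end pointing upstream toward position 9.
Primer 2 (TGCAACCAACAAAC) matches the top strand directly at positions 63–76; it anneals to the bottom strand with its 3' end pointing downstream toward position 76.
The 3' ends diverge (primer 1 extends toward position 1, primer 2 toward position 117), so the primers never converge on a shared product.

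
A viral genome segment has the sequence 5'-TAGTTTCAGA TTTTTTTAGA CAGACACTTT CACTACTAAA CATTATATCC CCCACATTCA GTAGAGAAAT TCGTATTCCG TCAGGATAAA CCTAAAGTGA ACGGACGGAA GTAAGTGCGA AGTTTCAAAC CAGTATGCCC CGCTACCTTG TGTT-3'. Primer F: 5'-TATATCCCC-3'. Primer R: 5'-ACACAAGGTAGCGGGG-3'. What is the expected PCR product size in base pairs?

The forward primer matches the template at positions 44–52.
The reverse primer's reverse complement is CCCCGCTACCTTGTGT, which matches the template at positions 138–153.
The product runs from position 44 to position 153, so its length is 153 − 44 + 1 = 110 bp.

110 bp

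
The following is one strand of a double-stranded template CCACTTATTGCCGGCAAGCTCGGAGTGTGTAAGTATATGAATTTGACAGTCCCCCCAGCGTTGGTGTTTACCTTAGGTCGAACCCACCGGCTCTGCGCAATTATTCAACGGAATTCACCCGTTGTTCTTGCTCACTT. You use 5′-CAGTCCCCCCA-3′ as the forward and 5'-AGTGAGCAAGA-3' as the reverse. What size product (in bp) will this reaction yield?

90 bp

Forward primer CAGTCCCCCCA is found on the top strand at positions 47–57.
Reverse complement of the reverse primer: TCTTGCTCACT. This occurs on the top strand at positions 126–136.
The product runs from position 47 to position 136, so its length is 136 − 47 + 1 = 90 bp.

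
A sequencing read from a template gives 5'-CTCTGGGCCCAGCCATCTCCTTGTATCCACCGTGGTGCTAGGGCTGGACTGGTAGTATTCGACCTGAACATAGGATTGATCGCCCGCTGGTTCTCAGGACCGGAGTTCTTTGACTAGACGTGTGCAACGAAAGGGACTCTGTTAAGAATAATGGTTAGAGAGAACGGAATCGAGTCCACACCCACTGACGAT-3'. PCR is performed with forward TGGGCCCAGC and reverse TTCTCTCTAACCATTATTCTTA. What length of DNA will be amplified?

The forward primer matches the template at positions 4–13.
The reverse primer's reverse complement is TAAGAATAATGGTTAGAGAGAA, which matches the template at positions 143–164.
The product runs from position 4 to position 164, so its length is 164 − 4 + 1 = 161 bp.

161 bp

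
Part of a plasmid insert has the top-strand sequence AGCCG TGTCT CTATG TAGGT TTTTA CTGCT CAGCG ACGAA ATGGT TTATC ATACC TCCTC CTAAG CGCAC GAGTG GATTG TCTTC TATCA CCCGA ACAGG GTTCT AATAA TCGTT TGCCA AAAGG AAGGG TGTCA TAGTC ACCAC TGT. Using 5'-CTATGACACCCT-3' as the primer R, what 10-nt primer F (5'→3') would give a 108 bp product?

The reverse primer's reverse complement AGGGTGTCATAG matches the template at positions 127–138, so the product ends at position 138.
A 108 bp product then starts at position 138 − 108 + 1 = 31.
The forward primer is identical to the top strand there: CAGCGACGAA.

5'-CAGCGACGAA-3'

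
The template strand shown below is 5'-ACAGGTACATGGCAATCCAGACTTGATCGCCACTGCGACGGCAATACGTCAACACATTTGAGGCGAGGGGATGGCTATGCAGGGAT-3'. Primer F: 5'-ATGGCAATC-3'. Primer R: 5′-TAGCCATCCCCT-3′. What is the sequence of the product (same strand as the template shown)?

5'-ATGGCAATCCAGACTTGATCGCCACTGCGACGGCAATACGTCAACACATTTGAGGCGAGGGGATGGCTA-3'

The forward primer matches the template at positions 9–17.
Reverse complement of the reverse primer: AGGGGATGGCTA. This occurs on the top strand at positions 66–77.
The product is the template from position 9 through 77 (69 bp).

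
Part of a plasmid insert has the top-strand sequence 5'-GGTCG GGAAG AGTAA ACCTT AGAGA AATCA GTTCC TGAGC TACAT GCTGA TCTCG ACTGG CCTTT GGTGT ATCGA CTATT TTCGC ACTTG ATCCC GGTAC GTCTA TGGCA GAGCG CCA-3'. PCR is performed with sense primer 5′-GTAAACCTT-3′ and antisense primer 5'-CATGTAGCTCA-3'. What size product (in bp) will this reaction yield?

The forward primer matches the template at positions 12–20.
The reverse primer's reverse complement is TGAGCTACATG, which matches the template at positions 36–46.
The product runs from position 12 to position 46, so its length is 46 − 12 + 1 = 35 bp.

35 bp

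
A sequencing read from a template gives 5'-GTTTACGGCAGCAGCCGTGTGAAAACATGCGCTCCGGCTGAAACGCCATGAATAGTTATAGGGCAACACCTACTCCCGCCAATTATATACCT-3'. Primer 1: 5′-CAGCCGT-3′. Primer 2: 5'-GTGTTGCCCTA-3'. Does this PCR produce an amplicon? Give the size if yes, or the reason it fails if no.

Primer 1 (CAGCCGT) matches the top strand at positions 12–18; it acts as a forward primer.
Primer 2's reverse complement is TAGGGCAACAC, matching the top strand at positions 59–69; it acts as a reverse primer.
The 3' ends face each other across positions 12–69, giving a 58 bp product.

Yes — a 58 bp product.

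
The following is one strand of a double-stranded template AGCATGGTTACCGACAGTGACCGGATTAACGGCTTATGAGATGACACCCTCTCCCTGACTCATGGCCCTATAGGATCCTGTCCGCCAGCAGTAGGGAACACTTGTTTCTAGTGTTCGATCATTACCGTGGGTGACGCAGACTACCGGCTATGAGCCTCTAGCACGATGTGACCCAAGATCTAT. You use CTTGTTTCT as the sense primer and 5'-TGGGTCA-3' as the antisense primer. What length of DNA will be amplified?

Forward primer CTTGTTTCT is found on the top strand at positions 101–109.
Reverse complement of the reverse primer: TGACCCA. This occurs on the top strand at positions 169–175.
Product length = (reverse-primer end) − (forward-primer start) + 1 = 175 − 101 + 1 = 75 bp.

75 bp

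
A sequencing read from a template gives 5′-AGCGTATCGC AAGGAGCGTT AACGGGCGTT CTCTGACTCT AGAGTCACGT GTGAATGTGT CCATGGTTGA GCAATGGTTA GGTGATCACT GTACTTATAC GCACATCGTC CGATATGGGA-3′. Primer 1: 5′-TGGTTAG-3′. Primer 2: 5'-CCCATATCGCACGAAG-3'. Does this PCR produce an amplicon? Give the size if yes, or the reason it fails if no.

Primer 2 (CCCATATCGCACGAAG) does not match the top strand, and its reverse complement CTTCGTGCGATATGGG does not match either.
With no annealing site for primer 2, no amplification occurs.

No product — primer 2 has no binding site in the template.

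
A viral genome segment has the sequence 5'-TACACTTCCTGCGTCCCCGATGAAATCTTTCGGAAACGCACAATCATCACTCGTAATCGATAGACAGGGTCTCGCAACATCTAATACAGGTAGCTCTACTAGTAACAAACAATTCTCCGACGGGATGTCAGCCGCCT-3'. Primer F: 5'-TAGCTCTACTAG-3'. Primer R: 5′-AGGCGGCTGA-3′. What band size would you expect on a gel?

Scanning the template, TAGCTCTACTAG occurs at positions 91–102; this primer anneals to the bottom strand there with its 3' end pointing downstream.
The reverse primer's reverse complement is TCAGCCGCCT, which matches the template at positions 128–137.
The product runs from position 91 to position 137, so its length is 137 − 91 + 1 = 47 bp.

47 bp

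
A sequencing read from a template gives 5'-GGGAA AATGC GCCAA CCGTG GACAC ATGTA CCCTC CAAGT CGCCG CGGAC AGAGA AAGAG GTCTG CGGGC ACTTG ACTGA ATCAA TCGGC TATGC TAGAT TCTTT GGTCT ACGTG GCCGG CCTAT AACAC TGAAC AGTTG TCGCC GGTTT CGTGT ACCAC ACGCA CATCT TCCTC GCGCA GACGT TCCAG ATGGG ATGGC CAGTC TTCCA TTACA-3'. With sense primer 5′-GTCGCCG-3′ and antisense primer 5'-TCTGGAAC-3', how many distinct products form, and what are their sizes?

Two products: 153 bp, 52 bp

The forward primer GTCGCCG matches the top strand at positions 39–45, 140–146.
The reverse primer's reverse complement is GTTCCAGA, matching at positions 184–191.
Each forward site pairs with the reverse site to give a product ending at position 191: sizes 153, 52 bp.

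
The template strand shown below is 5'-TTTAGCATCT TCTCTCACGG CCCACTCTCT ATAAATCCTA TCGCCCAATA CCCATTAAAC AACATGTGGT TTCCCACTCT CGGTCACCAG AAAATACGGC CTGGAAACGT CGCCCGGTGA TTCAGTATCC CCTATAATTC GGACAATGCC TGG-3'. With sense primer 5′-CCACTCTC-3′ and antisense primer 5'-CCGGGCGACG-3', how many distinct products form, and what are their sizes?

Two products: 96 bp, 44 bp

The forward primer CCACTCTC matches the top strand at positions 22–29, 74–81.
The reverse primer's reverse complement is CGTCGCCCGG, matching at positions 108–117.
Each forward site pairs with the reverse site to give a product ending at position 117: sizes 96, 44 bp.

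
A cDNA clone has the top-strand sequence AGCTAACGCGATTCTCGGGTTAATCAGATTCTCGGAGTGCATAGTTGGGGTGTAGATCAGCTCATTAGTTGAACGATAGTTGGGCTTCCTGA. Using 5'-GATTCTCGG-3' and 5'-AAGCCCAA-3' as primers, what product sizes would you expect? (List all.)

78 bp, 61 bp

The forward primer GATTCTCGG matches the top strand at positions 10–18, 27–35.
The reverse primer's reverse complement is TTGGGCTT, matching at positions 80–87.
Each forward site pairs with the reverse site to give a product ending at position 87: sizes 78, 61 bp.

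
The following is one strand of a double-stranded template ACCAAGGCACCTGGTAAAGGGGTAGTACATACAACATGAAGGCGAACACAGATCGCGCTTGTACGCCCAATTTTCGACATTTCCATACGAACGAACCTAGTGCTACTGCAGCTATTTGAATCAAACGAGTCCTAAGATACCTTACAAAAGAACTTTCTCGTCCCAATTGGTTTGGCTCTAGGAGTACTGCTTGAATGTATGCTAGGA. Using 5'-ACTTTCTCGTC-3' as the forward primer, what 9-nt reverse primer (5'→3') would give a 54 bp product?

5'-CTAGCATAC-3'

The forward primer binds at positions 152–162, so a 54 bp product ends at position 152 + 54 − 1 = 205.
The reverse primer anneals to the top strand over positions 197–205, i.e. to GTATGCTAG.
Its sequence written 5'→3' is the reverse complement: CTAGCATAC.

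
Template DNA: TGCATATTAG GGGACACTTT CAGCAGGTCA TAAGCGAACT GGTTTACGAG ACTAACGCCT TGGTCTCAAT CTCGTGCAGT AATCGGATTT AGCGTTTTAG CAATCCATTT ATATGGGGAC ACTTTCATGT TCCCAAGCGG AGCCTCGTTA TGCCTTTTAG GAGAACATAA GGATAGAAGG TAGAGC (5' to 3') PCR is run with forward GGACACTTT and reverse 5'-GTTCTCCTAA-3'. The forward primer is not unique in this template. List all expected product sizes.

The forward primer GGACACTTT matches the top strand at positions 12–20, 117–125.
The reverse primer's reverse complement is TTAGGAGAAC, matching at positions 157–166.
Each forward site pairs with the reverse site to give a product ending at position 166: sizes 155, 50 bp.

155 bp, 50 bp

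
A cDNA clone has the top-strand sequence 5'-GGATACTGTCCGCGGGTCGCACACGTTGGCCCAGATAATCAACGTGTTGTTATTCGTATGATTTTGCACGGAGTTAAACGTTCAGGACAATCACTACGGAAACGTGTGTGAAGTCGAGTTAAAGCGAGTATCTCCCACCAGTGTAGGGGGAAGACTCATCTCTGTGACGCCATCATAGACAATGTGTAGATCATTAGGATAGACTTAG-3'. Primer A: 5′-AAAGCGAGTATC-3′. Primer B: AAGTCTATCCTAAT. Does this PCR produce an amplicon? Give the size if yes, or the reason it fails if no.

Yes — an 86 bp product.

Primer A (AAAGCGAGTATC) matches the top strand at positions 121–132; it acts as a forward primer.
Primer B's reverse complement is ATTAGGATAGACTT, matching the top strand at positions 193–206; it acts as a reverse primer.
The 3' ends face each other across positions 121–206, giving an 86 bp product.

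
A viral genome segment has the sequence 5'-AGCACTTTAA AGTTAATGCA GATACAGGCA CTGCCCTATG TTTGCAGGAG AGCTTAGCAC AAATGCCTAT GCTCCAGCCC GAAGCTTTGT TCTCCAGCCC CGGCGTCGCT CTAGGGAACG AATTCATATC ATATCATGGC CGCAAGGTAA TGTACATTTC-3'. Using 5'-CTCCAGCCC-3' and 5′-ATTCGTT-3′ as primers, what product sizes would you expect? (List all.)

The forward primer CTCCAGCCC matches the top strand at positions 72–80, 92–100.
The reverse primer's reverse complement is AACGAAT, matching at positions 117–123.
Each forward site pairs with the reverse site to give a product ending at position 123: sizes 52, 32 bp.

52 bp, 32 bp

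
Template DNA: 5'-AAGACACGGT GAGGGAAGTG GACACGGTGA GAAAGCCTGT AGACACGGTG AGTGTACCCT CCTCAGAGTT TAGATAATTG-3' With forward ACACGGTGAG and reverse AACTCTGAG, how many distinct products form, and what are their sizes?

The forward primer ACACGGTGAG matches the top strand at positions 4–13, 22–31, 43–52.
The reverse primer's reverse complement is CTCAGAGTT, matching at positions 62–70.
Each forward site pairs with the reverse site to give a product ending at position 70: sizes 67, 49, 28 bp.

Three products: 67 bp, 49 bp, 28 bp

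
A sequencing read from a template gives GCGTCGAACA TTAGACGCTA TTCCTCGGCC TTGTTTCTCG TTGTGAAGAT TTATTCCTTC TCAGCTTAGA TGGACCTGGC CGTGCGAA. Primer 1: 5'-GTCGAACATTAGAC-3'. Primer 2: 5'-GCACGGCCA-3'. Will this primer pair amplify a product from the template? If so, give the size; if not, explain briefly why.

Yes — an 83 bp product.

Primer 1 (GTCGAACATTAGAC) matches the top strand at positions 3–16; it acts as a forward primer.
Primer 2's reverse complement is TGGCCGTGC, matching the top strand at positions 77–85; it acts as a reverse primer.
The 3' ends face each other across positions 3–85, giving an 83 bp product.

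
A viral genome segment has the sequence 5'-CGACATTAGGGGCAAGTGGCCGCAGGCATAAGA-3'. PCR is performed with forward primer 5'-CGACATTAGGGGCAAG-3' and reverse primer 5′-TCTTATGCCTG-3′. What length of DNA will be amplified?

33 bp

Scanning the template, CGACATTAGGGGCAAG occurs at positions 1–16; this primer anneals to the bottom strand there with its 3' end pointing downstream.
The reverse primer's reverse complement is CAGGCATAAGA, which matches the template at positions 23–33.
The product runs from position 1 to position 33, so its length is 33 − 1 + 1 = 33 bp.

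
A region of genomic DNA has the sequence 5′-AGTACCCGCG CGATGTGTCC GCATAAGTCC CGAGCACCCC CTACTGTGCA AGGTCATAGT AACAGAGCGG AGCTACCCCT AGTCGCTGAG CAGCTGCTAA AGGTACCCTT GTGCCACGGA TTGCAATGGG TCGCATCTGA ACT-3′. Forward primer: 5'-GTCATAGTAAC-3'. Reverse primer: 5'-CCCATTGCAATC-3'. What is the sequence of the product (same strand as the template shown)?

Forward primer GTCATAGTAAC is found on the top strand at positions 53–63.
Reverse complement of the reverse primer: GATTGCAATGGG. This occurs on the top strand at positions 119–130.
The product is the template from position 53 through 130 (78 bp).

5'-GTCATAGTAACAGAGCGGAGCTACCCCTAGTCGCTGAGCAGCTGCTAAAGGTACCCTTGTGCCACGGATTGCAATGGG-3'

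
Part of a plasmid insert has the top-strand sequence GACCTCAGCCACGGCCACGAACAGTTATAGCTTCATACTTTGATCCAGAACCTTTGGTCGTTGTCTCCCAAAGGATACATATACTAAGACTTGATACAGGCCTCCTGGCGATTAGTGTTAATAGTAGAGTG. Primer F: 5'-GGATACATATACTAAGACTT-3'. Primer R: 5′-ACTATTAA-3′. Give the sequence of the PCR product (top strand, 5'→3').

5'-GGATACATATACTAAGACTTGATACAGGCCTCCTGGCGATTAGTGTTAATAGT-3'

Forward primer GGATACATATACTAAGACTT is found on the top strand at positions 73–92.
The reverse primer's reverse complement is TTAATAGT, which matches the template at positions 118–125.
The product is the template from position 73 through 125 (53 bp).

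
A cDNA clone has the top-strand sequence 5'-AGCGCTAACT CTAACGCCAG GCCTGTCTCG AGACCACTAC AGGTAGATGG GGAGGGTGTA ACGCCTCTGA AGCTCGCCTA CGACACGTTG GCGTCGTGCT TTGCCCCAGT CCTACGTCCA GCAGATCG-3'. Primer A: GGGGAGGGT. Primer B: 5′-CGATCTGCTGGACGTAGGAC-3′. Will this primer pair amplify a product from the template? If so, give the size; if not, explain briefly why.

Yes — an 80 bp product.

Primer A (GGGGAGGGT) matches the top strand at positions 49–57; it acts as a forward primer.
Primer B's reverse complement is GTCCTACGTCCAGCAGATCG, matching the top strand at positions 109–128; it acts as a reverse primer.
The 3' ends face each other across positions 49–128, giving an 80 bp product.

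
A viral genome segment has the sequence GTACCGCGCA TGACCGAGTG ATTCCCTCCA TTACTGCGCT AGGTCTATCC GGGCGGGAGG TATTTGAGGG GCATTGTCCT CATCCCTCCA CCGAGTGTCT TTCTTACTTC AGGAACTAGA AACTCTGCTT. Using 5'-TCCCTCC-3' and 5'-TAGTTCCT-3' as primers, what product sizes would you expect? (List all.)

The forward primer TCCCTCC matches the top strand at positions 23–29, 83–89.
The reverse primer's reverse complement is AGGAACTA, matching at positions 111–118.
Each forward site pairs with the reverse site to give a product ending at position 118: sizes 96, 36 bp.

96 bp, 36 bp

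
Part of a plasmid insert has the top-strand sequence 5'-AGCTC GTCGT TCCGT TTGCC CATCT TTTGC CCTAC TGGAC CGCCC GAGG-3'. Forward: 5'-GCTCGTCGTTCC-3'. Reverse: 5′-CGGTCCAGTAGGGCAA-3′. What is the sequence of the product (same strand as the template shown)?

Scanning the template, GCTCGTCGTTCC occurs at positions 2–13; this primer anneals to the bottom strand there with its 3' end pointing downstream.
Reverse complement of the reverse primer: TTGCCCTACTGGACCG. This occurs on the top strand at positions 27–42.
The product is the template from position 2 through 42 (41 bp).

5'-GCTCGTCGTTCCGTTTGCCCATCTTTTGCCCTACTGGACCG-3'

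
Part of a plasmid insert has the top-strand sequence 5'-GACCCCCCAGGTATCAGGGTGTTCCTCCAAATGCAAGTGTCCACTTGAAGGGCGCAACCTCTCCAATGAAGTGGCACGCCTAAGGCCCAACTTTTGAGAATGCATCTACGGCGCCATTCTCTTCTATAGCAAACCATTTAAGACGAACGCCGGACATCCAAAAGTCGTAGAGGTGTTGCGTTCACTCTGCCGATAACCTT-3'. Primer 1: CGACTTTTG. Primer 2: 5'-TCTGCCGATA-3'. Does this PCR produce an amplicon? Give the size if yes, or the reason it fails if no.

No product — the primers' 3' ends point away from each other.

Primer 1 (CGACTTTTG) has reverse complement CAAAAGTCG, which matches the top strand at positions 159–167; primer 1 anneals to the top strand there with its 3' end pointing upstream toward position 159.
Primer 2 (TCTGCCGATA) matches the top strand directly at positions 186–195; it anneals to the bottom strand with its 3' end pointing downstream toward position 195.
The 3' ends diverge (primer 1 extends toward position 1, primer 2 toward position 200), so the primers never converge on a shared product.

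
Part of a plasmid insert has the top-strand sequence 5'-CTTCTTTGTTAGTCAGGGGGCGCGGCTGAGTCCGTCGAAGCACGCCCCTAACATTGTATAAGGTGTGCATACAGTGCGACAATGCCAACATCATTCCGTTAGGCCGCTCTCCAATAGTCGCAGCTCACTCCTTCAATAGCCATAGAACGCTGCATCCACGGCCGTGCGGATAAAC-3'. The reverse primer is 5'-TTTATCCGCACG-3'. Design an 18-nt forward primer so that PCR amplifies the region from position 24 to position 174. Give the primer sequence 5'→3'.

5'-GGCTGAGTCCGTCGAAGC-3'

The reverse primer's reverse complement CGTGCGGATAAA matches the template at positions 163–174; the product starts at position 24.
The forward primer is identical to the top strand over positions 24–41: GGCTGAGTCCGTCGAAGC.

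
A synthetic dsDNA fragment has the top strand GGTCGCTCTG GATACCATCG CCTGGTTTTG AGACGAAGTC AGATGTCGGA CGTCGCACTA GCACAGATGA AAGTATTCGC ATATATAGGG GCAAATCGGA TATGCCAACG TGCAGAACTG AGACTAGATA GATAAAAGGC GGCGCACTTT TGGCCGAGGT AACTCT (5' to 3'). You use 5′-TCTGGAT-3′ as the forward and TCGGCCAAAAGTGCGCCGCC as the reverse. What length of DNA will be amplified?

151 bp

The forward primer matches the template at positions 7–13.
Taking the reverse complement of TCGGCCAAAAGTGCGCCGCC gives GGCGGCGCACTTTTGGCCGA, found at positions 138–157 on the template; the primer anneals here to the top strand with its 3' end pointing upstream.
Amplicon spans positions 7–157: 151 bp.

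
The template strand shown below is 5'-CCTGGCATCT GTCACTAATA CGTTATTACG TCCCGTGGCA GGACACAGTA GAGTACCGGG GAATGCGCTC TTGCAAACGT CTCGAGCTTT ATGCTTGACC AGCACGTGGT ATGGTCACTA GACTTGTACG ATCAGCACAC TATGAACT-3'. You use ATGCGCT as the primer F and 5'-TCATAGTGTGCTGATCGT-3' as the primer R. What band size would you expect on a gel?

Forward primer ATGCGCT is found on the top strand at positions 63–69.
Taking the reverse complement of TCATAGTGTGCTGATCGT gives ACGATCAGCACACTATGA, found at positions 128–145 on the template; the primer anneals here to the top strand with its 3' end pointing upstream.
Product length = (reverse-primer end) − (forward-primer start) + 1 = 145 − 63 + 1 = 83 bp.

83 bp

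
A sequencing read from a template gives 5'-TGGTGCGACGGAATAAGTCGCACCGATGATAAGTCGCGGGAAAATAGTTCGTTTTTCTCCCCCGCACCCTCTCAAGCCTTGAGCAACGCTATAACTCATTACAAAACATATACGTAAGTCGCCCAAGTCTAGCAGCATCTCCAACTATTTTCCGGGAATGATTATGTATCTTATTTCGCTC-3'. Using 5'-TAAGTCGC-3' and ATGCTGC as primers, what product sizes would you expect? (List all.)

The forward primer TAAGTCGC matches the top strand at positions 14–21, 30–37, 115–122.
The reverse primer's reverse complement is GCAGCAT, matching at positions 132–138.
Each forward site pairs with the reverse site to give a product ending at position 138: sizes 125, 109, 24 bp.

125 bp, 109 bp, 24 bp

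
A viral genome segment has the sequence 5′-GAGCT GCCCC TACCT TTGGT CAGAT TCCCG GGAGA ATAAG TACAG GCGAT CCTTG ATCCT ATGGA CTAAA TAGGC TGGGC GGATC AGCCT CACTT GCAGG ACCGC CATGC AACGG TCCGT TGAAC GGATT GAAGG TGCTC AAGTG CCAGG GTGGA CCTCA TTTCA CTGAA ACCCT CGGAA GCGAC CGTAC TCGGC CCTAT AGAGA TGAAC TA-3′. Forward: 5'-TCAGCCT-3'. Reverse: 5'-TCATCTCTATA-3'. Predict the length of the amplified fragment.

Scanning the template, TCAGCCT occurs at positions 84–90; this primer anneals to the bottom strand there with its 3' end pointing downstream.
Reverse complement of the reverse primer: TATAGAGATGA. This occurs on the top strand at positions 198–208.
The product runs from position 84 to position 208, so its length is 208 − 84 + 1 = 125 bp.

125 bp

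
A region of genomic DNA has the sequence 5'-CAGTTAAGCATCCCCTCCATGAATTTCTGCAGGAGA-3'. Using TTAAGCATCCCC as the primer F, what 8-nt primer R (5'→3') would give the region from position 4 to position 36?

The product's 3' end on the top strand is position 36.
The reverse primer anneals to the top strand over positions 29–36, i.e. to GCAGGAGA.
Its sequence written 5'→3' is the reverse complement: TCTCCTGC.

5'-TCTCCTGC-3'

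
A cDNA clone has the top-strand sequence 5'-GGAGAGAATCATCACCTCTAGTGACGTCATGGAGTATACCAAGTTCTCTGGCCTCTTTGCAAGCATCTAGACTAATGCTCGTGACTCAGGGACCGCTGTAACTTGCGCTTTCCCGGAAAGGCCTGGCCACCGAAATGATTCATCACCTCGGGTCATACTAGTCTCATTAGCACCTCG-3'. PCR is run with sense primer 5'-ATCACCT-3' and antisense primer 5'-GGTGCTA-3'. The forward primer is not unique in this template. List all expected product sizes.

The forward primer ATCACCT matches the top strand at positions 11–17, 142–148.
The reverse primer's reverse complement is TAGCACC, matching at positions 168–174.
Each forward site pairs with the reverse site to give a product ending at position 174: sizes 164, 33 bp.

164 bp, 33 bp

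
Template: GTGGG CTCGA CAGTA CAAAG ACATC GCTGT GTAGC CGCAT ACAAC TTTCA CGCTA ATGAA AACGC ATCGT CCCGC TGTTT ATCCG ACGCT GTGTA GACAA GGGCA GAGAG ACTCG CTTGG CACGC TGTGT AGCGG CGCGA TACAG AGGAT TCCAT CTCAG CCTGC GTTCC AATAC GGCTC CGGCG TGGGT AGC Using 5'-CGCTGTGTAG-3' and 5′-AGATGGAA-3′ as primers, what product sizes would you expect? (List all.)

133 bp, 71 bp, 35 bp

The forward primer CGCTGTGTAG matches the top strand at positions 25–34, 87–96, 123–132.
The reverse primer's reverse complement is TTCCATCT, matching at positions 150–157.
Each forward site pairs with the reverse site to give a product ending at position 157: sizes 133, 71, 35 bp.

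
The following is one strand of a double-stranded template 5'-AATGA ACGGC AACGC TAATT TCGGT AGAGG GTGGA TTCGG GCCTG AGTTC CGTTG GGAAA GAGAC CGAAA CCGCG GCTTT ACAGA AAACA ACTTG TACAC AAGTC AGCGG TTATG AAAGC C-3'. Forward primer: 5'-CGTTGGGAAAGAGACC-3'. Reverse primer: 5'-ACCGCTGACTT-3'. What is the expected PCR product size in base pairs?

61 bp

Scanning the template, CGTTGGGAAAGAGACC occurs at positions 51–66; this primer anneals to the bottom strand there with its 3' end pointing downstream.
Reverse complement of the reverse primer: AAGTCAGCGGT. This occurs on the top strand at positions 101–111.
Product length = (reverse-primer end) − (forward-primer start) + 1 = 111 − 51 + 1 = 61 bp.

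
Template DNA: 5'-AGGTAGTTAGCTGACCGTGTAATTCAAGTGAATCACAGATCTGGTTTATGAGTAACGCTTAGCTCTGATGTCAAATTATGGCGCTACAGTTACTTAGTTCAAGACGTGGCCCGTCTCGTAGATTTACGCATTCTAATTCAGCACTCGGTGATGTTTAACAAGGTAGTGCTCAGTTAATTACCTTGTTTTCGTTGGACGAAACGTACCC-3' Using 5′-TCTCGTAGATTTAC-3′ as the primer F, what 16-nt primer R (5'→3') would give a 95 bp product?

The forward primer binds at positions 114–127, so a 95 bp product ends at position 114 + 95 − 1 = 208.
The reverse primer anneals to the top strand over positions 193–208, i.e. to TGGACGAAACGTACCC.
Its sequence written 5'→3' is the reverse complement: GGGTACGTTTCGTCCA.

5'-GGGTACGTTTCGTCCA-3'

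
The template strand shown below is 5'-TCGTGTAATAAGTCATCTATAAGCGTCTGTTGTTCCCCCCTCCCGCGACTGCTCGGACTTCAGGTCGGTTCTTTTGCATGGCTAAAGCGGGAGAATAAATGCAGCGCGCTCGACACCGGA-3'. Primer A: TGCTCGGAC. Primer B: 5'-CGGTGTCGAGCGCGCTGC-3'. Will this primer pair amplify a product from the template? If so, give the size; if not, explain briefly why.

Primer A (TGCTCGGAC) matches the top strand at positions 50–58; it acts as a forward primer.
Primer B's reverse complement is GCAGCGCGCTCGACACCG, matching the top strand at positions 101–118; it acts as a reverse primer.
The 3' ends face each other across positions 50–118, giving a 69 bp product.

Yes — a 69 bp product.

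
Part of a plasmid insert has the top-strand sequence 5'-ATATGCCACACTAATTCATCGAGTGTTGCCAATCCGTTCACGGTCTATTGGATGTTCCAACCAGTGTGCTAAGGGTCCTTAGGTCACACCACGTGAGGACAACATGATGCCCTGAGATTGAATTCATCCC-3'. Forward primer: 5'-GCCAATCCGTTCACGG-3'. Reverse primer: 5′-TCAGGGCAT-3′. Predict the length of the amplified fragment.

88 bp

Forward primer GCCAATCCGTTCACGG is found on the top strand at positions 28–43.
The reverse primer's reverse complement is ATGCCCTGA, which matches the template at positions 107–115.
Amplicon spans positions 28–115: 88 bp.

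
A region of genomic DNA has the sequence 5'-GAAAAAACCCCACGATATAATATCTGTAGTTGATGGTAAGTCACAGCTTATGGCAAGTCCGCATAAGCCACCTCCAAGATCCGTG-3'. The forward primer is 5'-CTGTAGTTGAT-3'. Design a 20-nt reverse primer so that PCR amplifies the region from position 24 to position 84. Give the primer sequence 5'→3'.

The product's 3' end on the top strand is position 84.
The reverse primer anneals to the top strand over positions 65–84, i.e. to AAGCCACCTCCAAGATCCGT.
Its sequence written 5'→3' is the reverse complement: ACGGATCTTGGAGGTGGCTT.

5'-ACGGATCTTGGAGGTGGCTT-3'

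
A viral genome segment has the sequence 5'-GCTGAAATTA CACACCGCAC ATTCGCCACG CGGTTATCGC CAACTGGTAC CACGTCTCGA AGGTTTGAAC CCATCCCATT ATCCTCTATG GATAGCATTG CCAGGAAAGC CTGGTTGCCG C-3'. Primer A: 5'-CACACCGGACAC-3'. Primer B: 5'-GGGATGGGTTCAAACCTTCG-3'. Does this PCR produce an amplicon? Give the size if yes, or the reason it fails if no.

Primer A (CACACCGGACAC) does not match the top strand, and its reverse complement GTGTCCGGTGTG does not match either.
With no annealing site for primer A, no amplification occurs.

No product — primer A has no binding site in the template.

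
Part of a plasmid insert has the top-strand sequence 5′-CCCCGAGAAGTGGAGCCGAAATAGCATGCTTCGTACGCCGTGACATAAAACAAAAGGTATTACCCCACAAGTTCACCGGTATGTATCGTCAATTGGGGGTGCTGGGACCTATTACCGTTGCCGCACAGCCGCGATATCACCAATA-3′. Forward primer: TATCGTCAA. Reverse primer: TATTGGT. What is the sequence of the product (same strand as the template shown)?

Scanning the template, TATCGTCAA occurs at positions 84–92; this primer anneals to the bottom strand there with its 3' end pointing downstream.
The reverse primer's reverse complement is ACCAATA, which matches the template at positions 139–145.
The product is the template from position 84 through 145 (62 bp).

5'-TATCGTCAATTGGGGGTGCTGGGACCTATTACCGTTGCCGCACAGCCGCGATATCACCAATA-3'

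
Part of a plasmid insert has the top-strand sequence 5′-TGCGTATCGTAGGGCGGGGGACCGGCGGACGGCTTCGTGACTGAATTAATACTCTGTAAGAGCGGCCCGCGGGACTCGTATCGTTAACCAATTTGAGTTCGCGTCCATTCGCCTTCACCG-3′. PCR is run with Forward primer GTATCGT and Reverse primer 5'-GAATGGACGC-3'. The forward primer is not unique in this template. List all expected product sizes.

107 bp, 33 bp

The forward primer GTATCGT matches the top strand at positions 4–10, 78–84.
The reverse primer's reverse complement is GCGTCCATTC, matching at positions 101–110.
Each forward site pairs with the reverse site to give a product ending at position 110: sizes 107, 33 bp.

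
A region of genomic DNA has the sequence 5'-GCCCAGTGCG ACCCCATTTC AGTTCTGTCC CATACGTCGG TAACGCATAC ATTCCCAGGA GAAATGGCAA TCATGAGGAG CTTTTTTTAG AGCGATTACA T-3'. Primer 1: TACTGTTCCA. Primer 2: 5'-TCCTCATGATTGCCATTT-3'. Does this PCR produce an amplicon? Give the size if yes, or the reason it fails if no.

Primer 1 (TACTGTTCCA) does not match the top strand, and its reverse complement TGGAACAGTA does not match either.
With no annealing site for primer 1, no amplification occurs.

No product — primer 1 has no binding site in the template.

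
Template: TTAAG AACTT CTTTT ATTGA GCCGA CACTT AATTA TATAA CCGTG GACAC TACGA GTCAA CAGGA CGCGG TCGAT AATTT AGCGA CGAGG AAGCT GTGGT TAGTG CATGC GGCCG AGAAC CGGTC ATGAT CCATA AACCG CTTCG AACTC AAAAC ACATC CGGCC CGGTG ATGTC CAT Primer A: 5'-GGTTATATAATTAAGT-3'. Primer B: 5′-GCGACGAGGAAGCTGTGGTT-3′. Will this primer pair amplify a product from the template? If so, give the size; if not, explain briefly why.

Primer A (GGTTATATAATTAAGT) has reverse complement ACTTAATTATATAACC, which matches the top strand at positions 27–42; primer A anneals to the top strand there with its 3' end pointing upstream toward position 27.
Primer B (GCGACGAGGAAGCTGTGGTT) matches the top strand directly at positions 82–101; it anneals to the bottom strand with its 3' end pointing downstream toward position 101.
The 3' ends diverge (primer A extends toward position 1, primer B toward position 178), so the primers never converge on a shared product.

No product — the primers' 3' ends point away from each other.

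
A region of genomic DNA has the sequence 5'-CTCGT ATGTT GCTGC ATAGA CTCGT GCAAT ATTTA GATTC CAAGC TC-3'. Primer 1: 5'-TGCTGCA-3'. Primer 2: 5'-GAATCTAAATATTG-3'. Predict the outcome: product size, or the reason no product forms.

Primer 1 (TGCTGCA) matches the top strand at positions 10–16; it acts as a forward primer.
Primer 2's reverse complement is CAATATTTAGATTC, matching the top strand at positions 27–40; it acts as a reverse primer.
The 3' ends face each other across positions 10–40, giving a 31 bp product.

Yes — a 31 bp product.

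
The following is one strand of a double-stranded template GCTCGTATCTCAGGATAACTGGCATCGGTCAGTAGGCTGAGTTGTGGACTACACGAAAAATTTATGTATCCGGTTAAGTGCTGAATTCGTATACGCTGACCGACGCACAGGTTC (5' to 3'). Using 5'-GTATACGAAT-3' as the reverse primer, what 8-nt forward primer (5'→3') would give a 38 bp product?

The reverse primer's reverse complement ATTCGTATAC matches the template at positions 85–94, so the product ends at position 94.
A 38 bp product then starts at position 94 − 38 + 1 = 57.
The forward primer is identical to the top strand there: AAAATTTA.

5'-AAAATTTA-3'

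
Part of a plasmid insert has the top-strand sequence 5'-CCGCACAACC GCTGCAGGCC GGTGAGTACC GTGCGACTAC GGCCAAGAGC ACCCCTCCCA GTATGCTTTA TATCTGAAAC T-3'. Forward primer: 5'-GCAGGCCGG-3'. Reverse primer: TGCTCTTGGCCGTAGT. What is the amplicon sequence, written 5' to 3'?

Forward primer GCAGGCCGG is found on the top strand at positions 14–22.
Taking the reverse complement of TGCTCTTGGCCGTAGT gives ACTACGGCCAAGAGCA, found at positions 36–51 on the template; the primer anneals here to the top strand with its 3' end pointing upstream.
The product is the template from position 14 through 51 (38 bp).

5'-GCAGGCCGGTGAGTACCGTGCGACTACGGCCAAGAGCA-3'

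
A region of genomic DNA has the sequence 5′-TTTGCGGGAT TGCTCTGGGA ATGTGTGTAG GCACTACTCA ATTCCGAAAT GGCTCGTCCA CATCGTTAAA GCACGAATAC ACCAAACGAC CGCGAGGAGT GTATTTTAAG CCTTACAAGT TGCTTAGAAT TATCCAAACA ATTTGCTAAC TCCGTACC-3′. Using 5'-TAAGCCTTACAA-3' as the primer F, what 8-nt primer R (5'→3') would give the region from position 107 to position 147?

The product's 3' end on the top strand is position 147.
The reverse primer anneals to the top strand over positions 140–147, i.e. to AATTTGCT.
Its sequence written 5'→3' is the reverse complement: AGCAAATT.

5'-AGCAAATT-3'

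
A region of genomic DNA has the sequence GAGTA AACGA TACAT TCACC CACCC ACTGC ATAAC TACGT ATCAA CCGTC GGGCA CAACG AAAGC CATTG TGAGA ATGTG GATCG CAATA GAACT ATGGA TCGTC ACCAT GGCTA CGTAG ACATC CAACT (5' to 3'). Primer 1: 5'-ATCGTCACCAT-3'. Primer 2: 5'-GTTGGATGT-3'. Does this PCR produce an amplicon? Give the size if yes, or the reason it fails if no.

Primer 1 (ATCGTCACCAT) matches the top strand at positions 100–110; it acts as a forward primer.
Primer 2's reverse complement is ACATCCAAC, matching the top strand at positions 121–129; it acts as a reverse primer.
The 3' ends face each other across positions 100–129, giving a 30 bp product.

Yes — a 30 bp product.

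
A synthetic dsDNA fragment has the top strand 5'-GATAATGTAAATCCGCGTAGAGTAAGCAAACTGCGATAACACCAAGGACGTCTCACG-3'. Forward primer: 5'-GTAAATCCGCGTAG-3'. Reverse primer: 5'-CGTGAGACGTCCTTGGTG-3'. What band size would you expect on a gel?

Scanning the template, GTAAATCCGCGTAG occurs at positions 7–20; this primer anneals to the bottom strand there with its 3' end pointing downstream.
The reverse primer's reverse complement is CACCAAGGACGTCTCACG, which matches the template at positions 40–57.
Amplicon spans positions 7–57: 51 bp.

51 bp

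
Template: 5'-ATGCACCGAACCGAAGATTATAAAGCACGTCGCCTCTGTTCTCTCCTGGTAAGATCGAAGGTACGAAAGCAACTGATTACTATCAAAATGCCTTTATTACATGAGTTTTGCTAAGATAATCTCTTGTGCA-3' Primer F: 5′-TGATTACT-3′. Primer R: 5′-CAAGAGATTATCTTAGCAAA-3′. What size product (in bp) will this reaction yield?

Forward primer TGATTACT is found on the top strand at positions 74–81.
Reverse complement of the reverse primer: TTTGCTAAGATAATCTCTTG. This occurs on the top strand at positions 107–126.
Product length = (reverse-primer end) − (forward-primer start) + 1 = 126 − 74 + 1 = 53 bp.

53 bp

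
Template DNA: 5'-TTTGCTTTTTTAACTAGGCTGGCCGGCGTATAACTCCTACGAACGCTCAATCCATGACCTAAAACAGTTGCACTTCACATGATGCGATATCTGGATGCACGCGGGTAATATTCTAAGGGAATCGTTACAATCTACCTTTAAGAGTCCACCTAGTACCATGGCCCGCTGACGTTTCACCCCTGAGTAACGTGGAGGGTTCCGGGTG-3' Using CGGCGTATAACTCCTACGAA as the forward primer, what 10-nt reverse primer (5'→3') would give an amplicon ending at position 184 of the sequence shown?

5'-CTCAGGGGTG-3'

The forward primer binds at positions 24–43; the product's 3' end on the top strand is position 184.
The reverse primer anneals to the top strand over positions 175–184, i.e. to CACCCCTGAG.
Its sequence written 5'→3' is the reverse complement: CTCAGGGGTG.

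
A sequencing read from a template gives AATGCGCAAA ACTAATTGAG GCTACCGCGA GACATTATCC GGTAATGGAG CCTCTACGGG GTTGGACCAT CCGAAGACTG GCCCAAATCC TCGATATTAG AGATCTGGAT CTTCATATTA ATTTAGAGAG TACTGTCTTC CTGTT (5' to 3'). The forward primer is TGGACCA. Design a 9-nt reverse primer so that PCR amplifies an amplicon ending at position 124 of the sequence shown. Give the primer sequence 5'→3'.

5'-AAATTAATA-3'

The forward primer binds at positions 63–69; the product's 3' end on the top strand is position 124.
The reverse primer anneals to the top strand over positions 116–124, i.e. to TATTAATTT.
Its sequence written 5'→3' is the reverse complement: AAATTAATA.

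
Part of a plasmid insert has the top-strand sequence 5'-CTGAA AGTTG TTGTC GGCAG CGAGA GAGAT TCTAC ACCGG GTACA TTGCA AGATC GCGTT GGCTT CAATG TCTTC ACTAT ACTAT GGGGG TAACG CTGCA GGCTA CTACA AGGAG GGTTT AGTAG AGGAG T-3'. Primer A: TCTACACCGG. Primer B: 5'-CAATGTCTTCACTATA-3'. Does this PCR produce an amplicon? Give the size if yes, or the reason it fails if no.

Primer A (TCTACACCGG) matches the top strand at positions 31–40 (3' end points downstream).
Primer B (CAATGTCTTCACTATA) also matches the top strand directly, at positions 66–81 — its reverse complement TATAGTGAAGACATTG is not present.
Both primers anneal to the bottom strand with 3' ends pointing the same way, so neither can prime synthesis back toward the other.

No product — both primers anneal to the same strand and extend in the same direction.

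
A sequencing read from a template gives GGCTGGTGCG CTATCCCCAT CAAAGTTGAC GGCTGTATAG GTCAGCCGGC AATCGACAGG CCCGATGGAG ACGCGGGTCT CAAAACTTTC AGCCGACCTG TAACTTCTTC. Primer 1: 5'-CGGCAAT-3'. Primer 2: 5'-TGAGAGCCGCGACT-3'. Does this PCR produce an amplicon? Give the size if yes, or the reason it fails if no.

Primer 2 (TGAGAGCCGCGACT) does not match the top strand, and its reverse complement AGTCGCGGCTCTCA does not match either.
With no annealing site for primer 2, no amplification occurs.

No product — primer 2 has no binding site in the template.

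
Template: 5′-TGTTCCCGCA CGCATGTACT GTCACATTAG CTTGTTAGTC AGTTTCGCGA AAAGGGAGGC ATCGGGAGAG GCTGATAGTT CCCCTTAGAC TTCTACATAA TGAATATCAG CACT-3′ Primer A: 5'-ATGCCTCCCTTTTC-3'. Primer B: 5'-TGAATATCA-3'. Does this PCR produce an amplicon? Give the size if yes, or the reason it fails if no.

Primer A (ATGCCTCCCTTTTC) has reverse complement GAAAAGGGAGGCAT, which matches the top strand at positions 49–62; primer A anneals to the top strand there with its 3' end pointing upstream toward position 49.
Primer B (TGAATATCA) matches the top strand directly at positions 101–109; it anneals to the bottom strand with its 3' end pointing downstream toward position 109.
The 3' ends diverge (primer A extends toward position 1, primer B toward position 114), so the primers never converge on a shared product.

No product — the primers' 3' ends point away from each other.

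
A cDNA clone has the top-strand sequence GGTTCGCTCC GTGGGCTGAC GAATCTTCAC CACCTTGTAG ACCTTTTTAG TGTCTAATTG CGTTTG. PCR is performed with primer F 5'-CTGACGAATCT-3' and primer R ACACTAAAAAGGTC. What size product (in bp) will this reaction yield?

The forward primer matches the template at positions 16–26.
Reverse complement of the reverse primer: GACCTTTTTAGTGT. This occurs on the top strand at positions 40–53.
Amplicon spans positions 16–53: 38 bp.

38 bp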